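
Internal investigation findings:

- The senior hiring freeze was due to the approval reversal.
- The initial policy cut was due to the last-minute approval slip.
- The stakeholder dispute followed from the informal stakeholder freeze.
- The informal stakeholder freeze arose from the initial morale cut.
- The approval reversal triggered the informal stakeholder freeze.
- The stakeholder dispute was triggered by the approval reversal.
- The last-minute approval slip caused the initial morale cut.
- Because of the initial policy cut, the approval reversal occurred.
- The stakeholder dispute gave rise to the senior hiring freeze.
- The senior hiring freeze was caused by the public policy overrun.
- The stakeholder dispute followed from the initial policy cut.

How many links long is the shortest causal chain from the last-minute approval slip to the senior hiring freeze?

3

Shortest chain: the last-minute approval slip → the initial policy cut → the approval reversal → the senior hiring freeze.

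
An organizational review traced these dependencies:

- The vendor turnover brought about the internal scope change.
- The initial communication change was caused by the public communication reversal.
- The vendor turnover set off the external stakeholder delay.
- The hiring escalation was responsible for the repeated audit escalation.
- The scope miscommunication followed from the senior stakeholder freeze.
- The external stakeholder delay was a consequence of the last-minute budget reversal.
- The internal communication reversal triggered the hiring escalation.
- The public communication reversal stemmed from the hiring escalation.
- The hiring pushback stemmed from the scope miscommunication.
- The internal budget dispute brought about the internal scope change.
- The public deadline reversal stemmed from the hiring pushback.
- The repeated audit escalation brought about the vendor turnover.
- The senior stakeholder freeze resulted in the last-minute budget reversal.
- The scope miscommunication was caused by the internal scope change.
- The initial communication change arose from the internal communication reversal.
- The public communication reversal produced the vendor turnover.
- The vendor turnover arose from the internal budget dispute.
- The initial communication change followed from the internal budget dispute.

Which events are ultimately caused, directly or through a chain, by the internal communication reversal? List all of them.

Direct effects: the hiring escalation, the initial communication change.
2 steps out: the repeated audit escalation, the public communication reversal.
3 steps out: the vendor turnover.
4 steps out: the internal scope change, the external stakeholder delay.
5 steps out: the scope miscommunication.
6 steps out: the hiring pushback.
7 steps out: the public deadline reversal.
Not reachable from it: the internal budget dispute, the senior stakeholder freeze, the last-minute budget reversal.

the external stakeholder delay, the hiring escalation, the hiring pushback, the initial communication change, the internal scope change, the public communication reversal, the public deadline reversal, the repeated audit escalation, the scope miscommunication, the vendor turnover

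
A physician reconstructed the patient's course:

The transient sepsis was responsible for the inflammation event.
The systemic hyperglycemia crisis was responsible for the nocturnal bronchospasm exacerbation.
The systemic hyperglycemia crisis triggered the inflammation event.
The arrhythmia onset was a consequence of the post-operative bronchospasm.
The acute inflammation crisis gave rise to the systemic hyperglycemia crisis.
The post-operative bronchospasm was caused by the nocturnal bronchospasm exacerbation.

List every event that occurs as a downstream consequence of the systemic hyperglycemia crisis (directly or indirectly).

Direct effects: the nocturnal bronchospasm exacerbation, the inflammation event.
2 steps out: the post-operative bronchospasm.
3 steps out: the arrhythmia onset.
Not reachable from it: the acute inflammation crisis, the transient sepsis.

the arrhythmia onset, the inflammation event, the nocturnal bronchospasm exacerbation, the post-operative bronchospasm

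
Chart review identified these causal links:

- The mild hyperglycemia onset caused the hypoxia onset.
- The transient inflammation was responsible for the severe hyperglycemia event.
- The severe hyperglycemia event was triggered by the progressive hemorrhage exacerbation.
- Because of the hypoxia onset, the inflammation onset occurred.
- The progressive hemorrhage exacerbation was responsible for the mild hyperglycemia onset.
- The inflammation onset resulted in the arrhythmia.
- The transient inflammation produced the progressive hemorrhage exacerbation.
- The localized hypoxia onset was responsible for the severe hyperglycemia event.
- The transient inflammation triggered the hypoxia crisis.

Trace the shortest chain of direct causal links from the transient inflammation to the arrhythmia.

the transient inflammation → the progressive hemorrhage exacerbation
the progressive hemorrhage exacerbation → the mild hyperglycemia onset
the mild hyperglycemia onset → the hypoxia onset
the hypoxia onset → the inflammation onset
the inflammation onset → the arrhythmia
Length: 5 steps.

the transient inflammation → the progressive hemorrhage exacerbation → the mild hyperglycemia onset → the hypoxia onset → the inflammation onset → the arrhythmia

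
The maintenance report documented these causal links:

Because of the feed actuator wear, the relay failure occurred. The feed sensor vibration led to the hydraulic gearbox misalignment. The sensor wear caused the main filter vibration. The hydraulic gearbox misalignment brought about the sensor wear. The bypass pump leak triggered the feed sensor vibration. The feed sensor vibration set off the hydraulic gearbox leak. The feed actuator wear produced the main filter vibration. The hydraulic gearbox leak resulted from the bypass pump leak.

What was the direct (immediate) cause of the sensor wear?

the hydraulic gearbox misalignment

Upstream contributors include the bypass pump leak, the feed sensor vibration, but only the hydraulic gearbox misalignment feeds directly into the sensor wear.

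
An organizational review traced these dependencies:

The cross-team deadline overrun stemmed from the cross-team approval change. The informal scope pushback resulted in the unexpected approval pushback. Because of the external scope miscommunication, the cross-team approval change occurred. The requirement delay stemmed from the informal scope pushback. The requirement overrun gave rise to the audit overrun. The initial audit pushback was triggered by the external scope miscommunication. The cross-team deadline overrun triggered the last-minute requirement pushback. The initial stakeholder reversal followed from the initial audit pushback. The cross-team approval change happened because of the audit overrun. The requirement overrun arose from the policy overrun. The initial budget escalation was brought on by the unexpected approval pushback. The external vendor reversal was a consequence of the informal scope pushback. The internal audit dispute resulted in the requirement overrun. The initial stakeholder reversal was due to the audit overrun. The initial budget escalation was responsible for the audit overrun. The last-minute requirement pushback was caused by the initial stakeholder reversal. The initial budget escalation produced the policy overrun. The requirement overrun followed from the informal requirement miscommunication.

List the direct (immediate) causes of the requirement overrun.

the informal requirement miscommunication, the internal audit dispute, the policy overrun

Upstream contributors include the informal scope pushback, the unexpected approval pushback, the initial budget escalation, but only the informal requirement miscommunication, the internal audit dispute, the policy overrun feed directly into the requirement overrun.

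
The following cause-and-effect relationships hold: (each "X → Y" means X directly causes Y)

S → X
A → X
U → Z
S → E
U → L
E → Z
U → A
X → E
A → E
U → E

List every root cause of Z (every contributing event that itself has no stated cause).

Tracing upstream from Z: Z ← U.
A separate upstream branch: Z ← E ← S.
Each of those chain origins has no stated cause.

S, U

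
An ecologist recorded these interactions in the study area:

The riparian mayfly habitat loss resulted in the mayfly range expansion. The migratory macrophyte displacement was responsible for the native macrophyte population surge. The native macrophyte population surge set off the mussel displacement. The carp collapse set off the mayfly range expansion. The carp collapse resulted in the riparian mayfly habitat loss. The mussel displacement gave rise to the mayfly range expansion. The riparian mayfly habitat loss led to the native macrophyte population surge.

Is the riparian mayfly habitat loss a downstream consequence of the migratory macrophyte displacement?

The migratory macrophyte displacement leads to the native macrophyte population surge, the mussel displacement, the mayfly range expansion; the riparian mayfly habitat loss is not among them.

No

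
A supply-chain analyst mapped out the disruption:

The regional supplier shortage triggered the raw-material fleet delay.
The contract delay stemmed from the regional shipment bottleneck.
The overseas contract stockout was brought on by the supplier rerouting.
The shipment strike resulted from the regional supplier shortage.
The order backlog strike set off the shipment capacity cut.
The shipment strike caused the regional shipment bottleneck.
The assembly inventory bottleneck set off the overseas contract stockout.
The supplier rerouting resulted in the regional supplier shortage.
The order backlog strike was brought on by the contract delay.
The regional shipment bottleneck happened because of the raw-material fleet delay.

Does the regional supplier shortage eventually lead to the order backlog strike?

There is a causal chain: the regional supplier shortage → the raw-material fleet delay → the regional shipment bottleneck → the contract delay → the order backlog strike.

Yes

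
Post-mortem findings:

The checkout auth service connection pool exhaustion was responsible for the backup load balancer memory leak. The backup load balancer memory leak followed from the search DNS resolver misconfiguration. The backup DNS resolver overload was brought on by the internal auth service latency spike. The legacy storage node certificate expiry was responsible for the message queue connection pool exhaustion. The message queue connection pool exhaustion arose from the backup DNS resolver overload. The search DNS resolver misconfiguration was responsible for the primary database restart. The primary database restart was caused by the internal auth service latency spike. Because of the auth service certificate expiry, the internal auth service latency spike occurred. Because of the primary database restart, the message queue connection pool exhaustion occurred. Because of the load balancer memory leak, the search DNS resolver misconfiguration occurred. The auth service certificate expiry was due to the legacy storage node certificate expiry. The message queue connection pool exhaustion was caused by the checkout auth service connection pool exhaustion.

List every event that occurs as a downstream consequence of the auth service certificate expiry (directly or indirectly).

Direct effects: the internal auth service latency spike.
2 steps out: the primary database restart, the backup DNS resolver overload.
3 steps out: the message queue connection pool exhaustion.
Not reachable from it: the legacy storage node certificate expiry, the load balancer memory leak, the checkout auth service connection pool exhaustion, the search DNS resolver misconfiguration, the backup load balancer memory leak.

the backup DNS resolver overload, the internal auth service latency spike, the message queue connection pool exhaustion, the primary database restart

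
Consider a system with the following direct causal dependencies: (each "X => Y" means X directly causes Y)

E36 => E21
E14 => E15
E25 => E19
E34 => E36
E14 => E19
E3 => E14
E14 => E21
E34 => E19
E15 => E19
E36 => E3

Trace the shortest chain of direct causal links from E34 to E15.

E34 → E36
E36 → E3
E3 → E14
E14 → E15
Length: 4 steps.

E34 → E36 → E3 → E14 → E15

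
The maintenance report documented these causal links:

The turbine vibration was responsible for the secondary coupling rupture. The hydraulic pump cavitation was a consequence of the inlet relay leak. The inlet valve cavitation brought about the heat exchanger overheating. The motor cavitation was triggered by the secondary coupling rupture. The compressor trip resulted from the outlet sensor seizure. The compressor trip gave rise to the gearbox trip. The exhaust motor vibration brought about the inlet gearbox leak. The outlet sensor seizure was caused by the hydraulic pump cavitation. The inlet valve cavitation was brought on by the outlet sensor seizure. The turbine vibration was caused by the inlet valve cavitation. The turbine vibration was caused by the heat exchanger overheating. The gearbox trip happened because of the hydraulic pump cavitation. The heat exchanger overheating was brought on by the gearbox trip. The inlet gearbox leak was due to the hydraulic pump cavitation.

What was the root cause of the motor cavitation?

Tracing upstream from the motor cavitation: the motor cavitation ← the secondary coupling rupture ← the turbine vibration ← the inlet valve cavitation ← the outlet sensor seizure ← the hydraulic pump cavitation ← the inlet relay leak.
The inlet relay leak has no stated cause, so it is the root.

the inlet relay leak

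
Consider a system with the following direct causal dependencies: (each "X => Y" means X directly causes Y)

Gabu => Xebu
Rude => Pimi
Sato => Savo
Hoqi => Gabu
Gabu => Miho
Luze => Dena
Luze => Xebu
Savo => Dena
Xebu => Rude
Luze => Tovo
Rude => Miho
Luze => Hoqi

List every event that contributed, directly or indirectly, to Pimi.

Gabu, Hoqi, Luze, Rude, Xebu

Immediate cause of Pimi: Rude.
Further upstream: Luze, Hoqi, Gabu, Xebu.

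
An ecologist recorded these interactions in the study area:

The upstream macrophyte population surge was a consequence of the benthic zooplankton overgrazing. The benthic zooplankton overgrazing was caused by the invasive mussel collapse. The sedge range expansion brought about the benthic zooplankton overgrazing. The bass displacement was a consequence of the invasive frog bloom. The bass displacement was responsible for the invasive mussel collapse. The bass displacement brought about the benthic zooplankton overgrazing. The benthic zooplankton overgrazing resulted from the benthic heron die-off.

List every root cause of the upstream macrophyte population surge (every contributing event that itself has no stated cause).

the benthic heron die-off, the invasive frog bloom, the sedge range expansion

Tracing upstream from the upstream macrophyte population surge: the upstream macrophyte population surge ← the benthic zooplankton overgrazing ← the sedge range expansion.
A separate upstream branch: the upstream macrophyte population surge ← the benthic zooplankton overgrazing ← the bass displacement ← the invasive frog bloom.
A separate upstream branch: the upstream macrophyte population surge ← the benthic zooplankton overgrazing ← the benthic heron die-off.
Each of those chain origins has no stated cause.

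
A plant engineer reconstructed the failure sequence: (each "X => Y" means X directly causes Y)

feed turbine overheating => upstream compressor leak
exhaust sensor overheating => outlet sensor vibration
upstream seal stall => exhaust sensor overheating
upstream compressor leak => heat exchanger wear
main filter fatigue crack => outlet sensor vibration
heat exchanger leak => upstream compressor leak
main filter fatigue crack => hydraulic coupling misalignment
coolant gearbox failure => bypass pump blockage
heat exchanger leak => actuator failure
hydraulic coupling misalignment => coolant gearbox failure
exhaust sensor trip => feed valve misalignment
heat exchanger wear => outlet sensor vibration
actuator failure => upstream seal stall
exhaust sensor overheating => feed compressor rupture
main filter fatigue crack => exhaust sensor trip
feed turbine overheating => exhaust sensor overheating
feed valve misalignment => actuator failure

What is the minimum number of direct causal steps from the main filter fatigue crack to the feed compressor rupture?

Shortest chain: the main filter fatigue crack → the exhaust sensor trip → the feed valve misalignment → the actuator failure → the upstream seal stall → the exhaust sensor overheating → the feed compressor rupture.

6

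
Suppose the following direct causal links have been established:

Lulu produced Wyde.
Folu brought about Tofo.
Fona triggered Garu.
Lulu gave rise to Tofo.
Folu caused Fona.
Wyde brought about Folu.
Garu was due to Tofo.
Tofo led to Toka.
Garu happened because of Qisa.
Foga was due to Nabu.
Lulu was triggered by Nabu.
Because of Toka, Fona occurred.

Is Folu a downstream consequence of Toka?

Toka leads to Fona, Garu; Folu is not among them.

No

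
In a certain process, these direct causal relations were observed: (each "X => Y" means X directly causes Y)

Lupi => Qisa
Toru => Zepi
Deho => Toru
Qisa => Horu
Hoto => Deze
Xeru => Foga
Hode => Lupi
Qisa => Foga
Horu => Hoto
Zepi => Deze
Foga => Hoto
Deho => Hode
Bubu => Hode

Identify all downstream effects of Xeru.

Deze, Foga, Hoto

Direct effects: Foga.
2 steps out: Hoto.
3 steps out: Deze.
Not reachable from it: Deho, Toru, Bubu, Zepi, Hode, Lupi, Qisa, Horu.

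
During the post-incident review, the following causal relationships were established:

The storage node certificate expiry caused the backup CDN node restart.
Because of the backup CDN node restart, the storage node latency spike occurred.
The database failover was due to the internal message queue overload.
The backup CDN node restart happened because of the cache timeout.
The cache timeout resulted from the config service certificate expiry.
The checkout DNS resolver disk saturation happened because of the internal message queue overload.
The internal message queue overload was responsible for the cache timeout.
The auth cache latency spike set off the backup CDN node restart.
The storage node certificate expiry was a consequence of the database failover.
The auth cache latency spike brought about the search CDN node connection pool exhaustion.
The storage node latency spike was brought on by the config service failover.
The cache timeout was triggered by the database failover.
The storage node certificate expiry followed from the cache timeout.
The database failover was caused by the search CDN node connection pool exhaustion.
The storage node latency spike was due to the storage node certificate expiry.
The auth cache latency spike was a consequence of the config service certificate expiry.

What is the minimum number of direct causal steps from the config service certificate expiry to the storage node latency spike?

Shortest chain: the config service certificate expiry → the auth cache latency spike → the backup CDN node restart → the storage node latency spike.

3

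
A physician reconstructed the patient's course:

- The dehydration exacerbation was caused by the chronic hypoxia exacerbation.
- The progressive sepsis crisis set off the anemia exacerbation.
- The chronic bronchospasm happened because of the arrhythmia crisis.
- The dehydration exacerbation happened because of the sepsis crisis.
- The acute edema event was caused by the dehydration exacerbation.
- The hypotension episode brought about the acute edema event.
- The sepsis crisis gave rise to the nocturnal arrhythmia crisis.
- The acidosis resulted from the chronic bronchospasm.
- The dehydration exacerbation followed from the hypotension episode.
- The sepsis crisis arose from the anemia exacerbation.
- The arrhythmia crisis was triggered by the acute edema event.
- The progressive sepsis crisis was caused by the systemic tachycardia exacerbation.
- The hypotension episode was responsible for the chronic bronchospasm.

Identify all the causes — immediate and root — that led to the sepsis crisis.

Immediate cause of the sepsis crisis: the anemia exacerbation.
Further upstream: the systemic tachycardia exacerbation, the progressive sepsis crisis.

the anemia exacerbation, the progressive sepsis crisis, the systemic tachycardia exacerbation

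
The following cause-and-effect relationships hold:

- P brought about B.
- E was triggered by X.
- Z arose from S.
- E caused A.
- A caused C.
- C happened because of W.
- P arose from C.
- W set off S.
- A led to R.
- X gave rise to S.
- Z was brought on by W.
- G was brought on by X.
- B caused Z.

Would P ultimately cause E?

No

P leads to B, Z; E is not among them.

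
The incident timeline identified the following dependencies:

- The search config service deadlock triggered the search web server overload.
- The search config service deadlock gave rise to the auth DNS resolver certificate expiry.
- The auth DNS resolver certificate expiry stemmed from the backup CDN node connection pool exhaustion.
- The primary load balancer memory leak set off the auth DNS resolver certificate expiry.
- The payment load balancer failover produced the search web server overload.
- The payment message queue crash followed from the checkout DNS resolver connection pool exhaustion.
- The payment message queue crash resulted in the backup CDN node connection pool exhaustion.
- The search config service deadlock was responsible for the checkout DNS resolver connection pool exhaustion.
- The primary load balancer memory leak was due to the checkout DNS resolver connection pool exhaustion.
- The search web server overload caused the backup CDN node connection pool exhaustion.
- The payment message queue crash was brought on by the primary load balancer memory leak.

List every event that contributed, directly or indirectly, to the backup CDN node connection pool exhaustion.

the checkout DNS resolver connection pool exhaustion, the payment load balancer failover, the payment message queue crash, the primary load balancer memory leak, the search config service deadlock, the search web server overload

Immediate causes of the backup CDN node connection pool exhaustion: the payment message queue crash, the search web server overload.
Further upstream: the payment load balancer failover, the search config service deadlock, the checkout DNS resolver connection pool exhaustion, the primary load balancer memory leak.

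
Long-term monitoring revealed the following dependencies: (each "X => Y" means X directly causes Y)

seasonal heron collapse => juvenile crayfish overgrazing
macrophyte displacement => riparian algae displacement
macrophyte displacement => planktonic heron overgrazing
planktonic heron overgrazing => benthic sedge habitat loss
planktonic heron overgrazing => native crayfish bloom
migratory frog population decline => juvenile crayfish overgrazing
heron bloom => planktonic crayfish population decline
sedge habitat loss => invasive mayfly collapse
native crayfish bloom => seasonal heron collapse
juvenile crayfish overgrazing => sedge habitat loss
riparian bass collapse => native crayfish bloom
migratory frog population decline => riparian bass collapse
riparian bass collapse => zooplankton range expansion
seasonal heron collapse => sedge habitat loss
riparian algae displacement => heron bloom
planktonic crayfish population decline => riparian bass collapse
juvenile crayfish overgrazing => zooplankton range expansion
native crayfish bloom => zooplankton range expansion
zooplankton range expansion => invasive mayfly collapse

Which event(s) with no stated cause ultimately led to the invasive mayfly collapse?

Tracing upstream from the invasive mayfly collapse: the invasive mayfly collapse ← the zooplankton range expansion ← the riparian bass collapse ← the migratory frog population decline.
A separate upstream branch: the invasive mayfly collapse ← the zooplankton range expansion ← the native crayfish bloom ← the planktonic heron overgrazing ← the macrophyte displacement.
Each of those chain origins has no stated cause.

the macrophyte displacement, the migratory frog population decline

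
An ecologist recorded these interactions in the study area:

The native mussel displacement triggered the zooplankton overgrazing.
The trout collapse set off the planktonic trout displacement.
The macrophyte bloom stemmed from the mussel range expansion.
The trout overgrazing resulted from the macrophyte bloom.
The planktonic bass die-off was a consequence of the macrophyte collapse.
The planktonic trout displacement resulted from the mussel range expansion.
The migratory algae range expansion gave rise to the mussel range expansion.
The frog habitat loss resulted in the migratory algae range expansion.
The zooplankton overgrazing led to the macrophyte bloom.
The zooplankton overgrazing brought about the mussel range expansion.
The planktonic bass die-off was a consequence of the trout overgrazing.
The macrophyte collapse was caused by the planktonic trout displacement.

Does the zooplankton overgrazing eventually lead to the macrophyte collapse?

Yes

There is a causal chain: the zooplankton overgrazing → the mussel range expansion → the planktonic trout displacement → the macrophyte collapse.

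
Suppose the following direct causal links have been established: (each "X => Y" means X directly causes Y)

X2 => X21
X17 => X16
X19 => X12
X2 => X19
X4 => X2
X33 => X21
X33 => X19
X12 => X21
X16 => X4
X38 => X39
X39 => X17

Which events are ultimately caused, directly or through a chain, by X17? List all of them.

X12, X16, X19, X2, X21, X4

Direct effects: X16.
2 steps out: X4.
3 steps out: X2.
4 steps out: X19, X21.
5 steps out: X12.
Not reachable from it: X38, X39, X33.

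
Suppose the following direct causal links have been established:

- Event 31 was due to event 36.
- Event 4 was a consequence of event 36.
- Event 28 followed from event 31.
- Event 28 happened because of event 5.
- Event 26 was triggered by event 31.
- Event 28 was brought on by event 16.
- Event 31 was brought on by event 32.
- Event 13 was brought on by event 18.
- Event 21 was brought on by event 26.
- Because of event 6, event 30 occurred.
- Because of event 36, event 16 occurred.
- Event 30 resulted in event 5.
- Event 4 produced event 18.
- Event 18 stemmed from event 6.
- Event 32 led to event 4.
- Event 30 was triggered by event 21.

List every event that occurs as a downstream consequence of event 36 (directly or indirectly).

Direct effects: event 4, event 31, event 16.
2 steps out: event 18, event 26, event 28.
3 steps out: event 13, event 21.
4 steps out: event 30.
5 steps out: event 5.
Not reachable from it: event 32, event 6.

event 13, event 16, event 18, event 21, event 26, event 28, event 30, event 31, event 4, event 5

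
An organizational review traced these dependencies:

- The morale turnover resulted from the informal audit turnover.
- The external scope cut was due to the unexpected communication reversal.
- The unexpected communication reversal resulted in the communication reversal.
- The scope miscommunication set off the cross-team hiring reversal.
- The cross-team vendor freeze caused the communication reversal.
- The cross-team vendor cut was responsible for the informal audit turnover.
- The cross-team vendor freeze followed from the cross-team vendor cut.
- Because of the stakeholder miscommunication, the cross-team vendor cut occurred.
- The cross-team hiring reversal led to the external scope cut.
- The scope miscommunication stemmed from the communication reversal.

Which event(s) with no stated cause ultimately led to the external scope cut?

Tracing upstream from the external scope cut: the external scope cut ← the cross-team hiring reversal ← the scope miscommunication ← the communication reversal ← the cross-team vendor freeze ← the cross-team vendor cut ← the stakeholder miscommunication.
A separate upstream branch: the external scope cut ← the unexpected communication reversal.
Each of those chain origins has no stated cause.

the stakeholder miscommunication, the unexpected communication reversal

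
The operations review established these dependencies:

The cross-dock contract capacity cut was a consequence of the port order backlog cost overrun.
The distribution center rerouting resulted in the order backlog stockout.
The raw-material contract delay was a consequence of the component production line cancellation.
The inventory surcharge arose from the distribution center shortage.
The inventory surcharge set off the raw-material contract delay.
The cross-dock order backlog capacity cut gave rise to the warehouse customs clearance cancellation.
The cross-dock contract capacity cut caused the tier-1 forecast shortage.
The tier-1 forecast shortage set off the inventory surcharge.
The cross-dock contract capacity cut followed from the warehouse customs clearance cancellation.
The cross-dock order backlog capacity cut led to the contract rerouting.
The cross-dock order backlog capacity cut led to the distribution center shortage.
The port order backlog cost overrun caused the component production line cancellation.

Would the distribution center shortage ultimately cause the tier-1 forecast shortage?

The distribution center shortage leads to the inventory surcharge, the raw-material contract delay; the tier-1 forecast shortage is not among them.

No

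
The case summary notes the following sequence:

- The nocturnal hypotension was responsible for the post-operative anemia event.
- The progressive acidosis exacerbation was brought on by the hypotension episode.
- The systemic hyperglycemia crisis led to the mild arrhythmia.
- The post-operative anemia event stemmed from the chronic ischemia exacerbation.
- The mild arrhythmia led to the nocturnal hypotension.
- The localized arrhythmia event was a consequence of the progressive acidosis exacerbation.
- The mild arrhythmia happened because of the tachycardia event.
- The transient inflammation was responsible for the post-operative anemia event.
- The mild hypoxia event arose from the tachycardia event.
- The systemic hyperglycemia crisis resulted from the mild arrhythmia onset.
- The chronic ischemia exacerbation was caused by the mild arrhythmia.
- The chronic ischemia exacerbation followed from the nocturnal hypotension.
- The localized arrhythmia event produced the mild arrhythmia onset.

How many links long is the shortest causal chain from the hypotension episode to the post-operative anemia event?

7

Shortest chain: the hypotension episode → the progressive acidosis exacerbation → the localized arrhythmia event → the mild arrhythmia onset → the systemic hyperglycemia crisis → the mild arrhythmia → the nocturnal hypotension → the post-operative anemia event.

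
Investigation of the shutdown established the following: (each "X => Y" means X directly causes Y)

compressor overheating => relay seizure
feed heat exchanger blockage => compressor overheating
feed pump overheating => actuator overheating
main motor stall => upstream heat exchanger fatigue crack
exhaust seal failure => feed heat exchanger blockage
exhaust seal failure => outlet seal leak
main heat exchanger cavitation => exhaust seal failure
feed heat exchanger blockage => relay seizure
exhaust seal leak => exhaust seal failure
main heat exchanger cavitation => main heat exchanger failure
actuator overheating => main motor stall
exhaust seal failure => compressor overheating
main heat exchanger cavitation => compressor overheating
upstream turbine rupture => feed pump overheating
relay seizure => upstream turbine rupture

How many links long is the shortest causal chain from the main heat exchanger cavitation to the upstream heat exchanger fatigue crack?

7

Shortest chain: the main heat exchanger cavitation → the compressor overheating → the relay seizure → the upstream turbine rupture → the feed pump overheating → the actuator overheating → the main motor stall → the upstream heat exchanger fatigue crack.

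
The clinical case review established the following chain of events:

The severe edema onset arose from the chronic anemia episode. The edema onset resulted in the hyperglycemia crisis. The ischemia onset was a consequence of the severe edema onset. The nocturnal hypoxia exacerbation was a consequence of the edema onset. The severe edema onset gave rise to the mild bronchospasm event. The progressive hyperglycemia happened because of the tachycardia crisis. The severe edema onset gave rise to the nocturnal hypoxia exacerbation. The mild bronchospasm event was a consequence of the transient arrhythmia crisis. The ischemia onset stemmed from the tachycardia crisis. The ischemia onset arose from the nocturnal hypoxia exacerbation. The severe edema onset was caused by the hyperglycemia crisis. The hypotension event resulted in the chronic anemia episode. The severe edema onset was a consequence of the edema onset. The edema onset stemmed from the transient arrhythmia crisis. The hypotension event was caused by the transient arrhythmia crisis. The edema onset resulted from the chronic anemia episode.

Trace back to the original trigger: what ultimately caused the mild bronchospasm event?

the transient arrhythmia crisis

Tracing upstream from the mild bronchospasm event: the mild bronchospasm event ← the transient arrhythmia crisis.
The transient arrhythmia crisis has no stated cause, so it is the root.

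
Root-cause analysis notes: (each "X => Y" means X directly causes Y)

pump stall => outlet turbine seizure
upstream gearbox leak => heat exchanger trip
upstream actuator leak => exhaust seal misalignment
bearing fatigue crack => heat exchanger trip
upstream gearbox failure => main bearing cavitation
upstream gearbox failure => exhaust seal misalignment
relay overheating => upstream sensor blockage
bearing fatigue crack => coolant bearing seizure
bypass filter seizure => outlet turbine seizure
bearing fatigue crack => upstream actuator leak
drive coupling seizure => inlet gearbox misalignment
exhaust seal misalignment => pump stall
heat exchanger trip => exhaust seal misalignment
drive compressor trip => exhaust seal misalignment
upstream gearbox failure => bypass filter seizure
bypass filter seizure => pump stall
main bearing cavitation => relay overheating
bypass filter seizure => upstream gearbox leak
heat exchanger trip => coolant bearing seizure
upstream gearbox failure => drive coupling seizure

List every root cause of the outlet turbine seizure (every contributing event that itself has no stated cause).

the bearing fatigue crack, the drive compressor trip, the upstream gearbox failure

Tracing upstream from the outlet turbine seizure: the outlet turbine seizure ← the bypass filter seizure ← the upstream gearbox failure.
A separate upstream branch: the outlet turbine seizure ← the pump stall ← the exhaust seal misalignment ← the upstream actuator leak ← the bearing fatigue crack.
A separate upstream branch: the outlet turbine seizure ← the pump stall ← the exhaust seal misalignment ← the drive compressor trip.
Each of those chain origins has no stated cause.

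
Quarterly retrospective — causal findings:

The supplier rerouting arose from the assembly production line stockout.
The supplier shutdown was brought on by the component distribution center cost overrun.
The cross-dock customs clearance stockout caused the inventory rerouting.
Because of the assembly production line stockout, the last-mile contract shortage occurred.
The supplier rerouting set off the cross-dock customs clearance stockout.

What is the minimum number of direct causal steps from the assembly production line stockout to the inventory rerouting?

3

Shortest chain: the assembly production line stockout → the supplier rerouting → the cross-dock customs clearance stockout → the inventory rerouting.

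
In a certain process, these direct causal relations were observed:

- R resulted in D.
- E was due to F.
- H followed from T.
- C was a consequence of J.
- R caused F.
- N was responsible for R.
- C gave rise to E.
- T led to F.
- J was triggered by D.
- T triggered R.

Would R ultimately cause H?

R leads to D, J, C, F, E; H is not among them.

No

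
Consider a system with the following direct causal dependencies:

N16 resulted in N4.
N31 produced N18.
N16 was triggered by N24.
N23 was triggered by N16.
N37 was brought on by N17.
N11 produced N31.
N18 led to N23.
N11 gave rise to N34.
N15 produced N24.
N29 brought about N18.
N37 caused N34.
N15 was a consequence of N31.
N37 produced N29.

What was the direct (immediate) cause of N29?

N37

Upstream contributors include N17, but only N37 feeds directly into N29.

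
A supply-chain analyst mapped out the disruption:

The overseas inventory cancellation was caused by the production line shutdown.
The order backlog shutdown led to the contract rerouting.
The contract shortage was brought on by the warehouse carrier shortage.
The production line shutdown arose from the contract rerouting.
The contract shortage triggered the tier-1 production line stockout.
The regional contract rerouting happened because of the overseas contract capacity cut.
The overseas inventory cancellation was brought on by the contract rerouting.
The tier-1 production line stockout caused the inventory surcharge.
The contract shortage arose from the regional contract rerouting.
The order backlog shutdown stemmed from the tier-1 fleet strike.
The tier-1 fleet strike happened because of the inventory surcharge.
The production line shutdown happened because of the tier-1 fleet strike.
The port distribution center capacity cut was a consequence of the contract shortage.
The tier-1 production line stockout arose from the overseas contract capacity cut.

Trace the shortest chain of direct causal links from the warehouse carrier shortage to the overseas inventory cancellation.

the warehouse carrier shortage → the contract shortage → the tier-1 production line stockout → the inventory surcharge → the tier-1 fleet strike → the production line shutdown → the overseas inventory cancellation

the warehouse carrier shortage → the contract shortage
the contract shortage → the tier-1 production line stockout
the tier-1 production line stockout → the inventory surcharge
the inventory surcharge → the tier-1 fleet strike
the tier-1 fleet strike → the production line shutdown
the production line shutdown → the overseas inventory cancellation
Length: 6 steps.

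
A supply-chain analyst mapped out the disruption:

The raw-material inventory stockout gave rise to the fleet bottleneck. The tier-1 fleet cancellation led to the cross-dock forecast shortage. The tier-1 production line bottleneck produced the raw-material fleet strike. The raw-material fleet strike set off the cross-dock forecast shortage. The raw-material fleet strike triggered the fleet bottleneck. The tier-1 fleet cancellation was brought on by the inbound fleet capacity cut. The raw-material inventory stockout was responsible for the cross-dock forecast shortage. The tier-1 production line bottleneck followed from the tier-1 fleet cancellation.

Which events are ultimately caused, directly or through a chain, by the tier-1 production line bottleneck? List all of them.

Direct effects: the raw-material fleet strike.
2 steps out: the fleet bottleneck, the cross-dock forecast shortage.
Not reachable from it: the raw-material inventory stockout, the inbound fleet capacity cut, the tier-1 fleet cancellation.

the cross-dock forecast shortage, the fleet bottleneck, the raw-material fleet strike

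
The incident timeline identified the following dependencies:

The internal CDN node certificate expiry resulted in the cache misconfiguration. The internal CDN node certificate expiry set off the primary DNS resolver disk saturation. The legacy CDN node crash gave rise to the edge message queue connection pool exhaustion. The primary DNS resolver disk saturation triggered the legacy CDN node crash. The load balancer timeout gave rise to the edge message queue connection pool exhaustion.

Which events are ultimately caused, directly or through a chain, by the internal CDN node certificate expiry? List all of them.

Direct effects: the primary DNS resolver disk saturation, the cache misconfiguration.
2 steps out: the legacy CDN node crash.
3 steps out: the edge message queue connection pool exhaustion.
Not reachable from it: the load balancer timeout.

the cache misconfiguration, the edge message queue connection pool exhaustion, the legacy CDN node crash, the primary DNS resolver disk saturation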